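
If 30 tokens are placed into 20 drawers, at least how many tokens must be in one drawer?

By the pigeonhole principle: ceiling(30/20).

Final answer: 2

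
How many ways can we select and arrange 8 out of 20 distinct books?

P(20,8) = 20!/(20-8)! = 20!/12!.

Final answer: P(20,8) = 5079110400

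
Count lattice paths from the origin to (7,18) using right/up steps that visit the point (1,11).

Paths (0,0)->(1,11): C(12,11) = 12.
Paths (1,11)->(7,18): C(13,7) = 1716.
By multiplication principle: 12 x 1716.

Final answer: 20592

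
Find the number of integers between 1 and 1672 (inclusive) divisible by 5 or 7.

Multiples of 5: 334. Multiples of 7: 238. Of both (lcm=35): 47.
By inclusion-exclusion: 334 + 238 - 47.

Final answer: 525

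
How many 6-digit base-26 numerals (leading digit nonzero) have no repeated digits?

The leading digit has 25 choices (anything but zero); the next has 25 (anything but the first), then 24, and so on, one fewer each time.
Total: 25 x 25 x 24 x 23 x 22 x 21.

Final answer: 159390000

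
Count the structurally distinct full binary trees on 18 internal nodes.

This is counted by the nth Catalan number C_n. Here n = 18.
C_n = (2n)!/(n!(n+1)!), so C_{18} = 36!/(18! x 19!) = C(36,18)/19 = 9075135300/19.

Final answer: C_{18} = 477638700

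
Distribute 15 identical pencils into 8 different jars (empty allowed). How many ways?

Stars and bars: C(n+k-1, k-1) = C(22,7).

Final answer: C(22,7) = 170544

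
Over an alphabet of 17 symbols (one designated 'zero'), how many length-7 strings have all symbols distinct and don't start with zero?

The leading digit has 16 choices (anything but zero); the next has 16 (anything but the first), then 15, and so on, one fewer each time.
Total: 16 x 16 x 15 x 14 x 13 x 12 x 11.

Final answer: 92252160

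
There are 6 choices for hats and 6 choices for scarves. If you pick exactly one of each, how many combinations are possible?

By the multiplication principle: 6 x 6.

Final answer: 36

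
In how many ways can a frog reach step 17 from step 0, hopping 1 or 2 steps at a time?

Let f(n) be the number of climbs. Removing the last move (1 or 2 steps) gives f(n) = f(n-1) + f(n-2); base cases f(1)=1, f(2)=2.
Building up term by term: f(1)=1, f(2)=2, f(3)=3, f(4)=5, f(5)=8, f(6)=13, f(7)=21, f(8)=34, f(9)=55, f(10)=89, f(11)=144, f(12)=233, f(13)=377, f(14)=610, f(15)=987, f(16)=1597, f(17)=2584.

Final answer: 2584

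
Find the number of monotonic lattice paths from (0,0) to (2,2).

Each path has 2 right steps and 2 up steps in some order (4 steps total).
Choose which 2 of the 4 steps are up: C(4,2).

Final answer: C(4,2) = 6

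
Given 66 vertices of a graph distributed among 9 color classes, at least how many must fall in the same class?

By pigeonhole with 66 objects and 9 categories: ceiling(66/9).

Final answer: 8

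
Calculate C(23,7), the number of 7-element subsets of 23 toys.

C(23,7) = 23!/(7! x 16!).

Final answer: \binom{23}{7} = 245157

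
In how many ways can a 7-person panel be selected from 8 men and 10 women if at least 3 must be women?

Sum over valid woman counts:
C(10,3)C(8,4) = 8400
C(10,4)C(8,3) = 11760
C(10,5)C(8,2) = 7056
C(10,6)C(8,1) = 1680
C(10,7)C(8,0) = 120
Total: 8400 + 11760 + 7056 + 1680 + 120.

Final answer: 29016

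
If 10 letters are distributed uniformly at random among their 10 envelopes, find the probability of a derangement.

Derangements satisfy D(n) = (n-1)(D(n-1) + D(n-2)), starting from D(0)=1, D(1)=0.
Building up: D(2)=1, D(3)=2, D(4)=9, D(5)=44, D(6)=265, D(7)=1854, D(8)=14833, D(9)=133496, D(10)=1334961.
Total arrangements: 10! = 3628800.
Probability = D(10)/10! = 16481/44800.

Final answer: D(10)/10! = 1334961/3628800 = 0.367879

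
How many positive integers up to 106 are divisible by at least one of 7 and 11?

Multiples of 7: 15. Multiples of 11: 9. Of both (lcm=77): 1.
By inclusion-exclusion: 15 + 9 - 1.

Final answer: 23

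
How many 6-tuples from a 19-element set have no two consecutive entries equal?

Let g(n) count such strings. g(1) = 19, and each valid string of length n-1 extends in 18 ways (any symbol but the last), so g(n) = 18 g(n-1).
Total: g(6) = 19 x 18^5.

Final answer: 19 x 18^{5} = 35901792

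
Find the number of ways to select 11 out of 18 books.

C(18,11) = 18!/(11! x 7!).

Final answer: \binom{18}{11} = 31824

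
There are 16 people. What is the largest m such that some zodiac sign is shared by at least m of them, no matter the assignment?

There are 12 possible values for zodiac sign. With 16 people and 12 categories, by pigeonhole: ceiling(16/12).

Final answer: 2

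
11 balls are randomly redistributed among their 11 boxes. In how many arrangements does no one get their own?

Derangements satisfy D(n) = (n-1)(D(n-1) + D(n-2)), starting from D(0)=1, D(1)=0.
D(2) = 1 x (0 + 1) = 1
D(3) = 2 x (1 + 0) = 2
D(4) = 3 x (2 + 1) = 9
D(5) = 4 x (9 + 2) = 44
D(6) = 5 x (44 + 9) = 265
D(7) = 6 x (265 + 44) = 1854
D(8) = 7 x (1854 + 265) = 14833
D(9) = 8 x (14833 + 1854) = 133496
D(10) = 9 x (133496 + 14833) = 1334961
D(11) = 10 x (D(10) + D(9)) = 10 x (1334961 + 133496)

Final answer: D(11) = 14684570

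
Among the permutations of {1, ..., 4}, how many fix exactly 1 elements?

Choose which 1 elements are fixed: C(4,1) = 4.
Derange the remaining 3 using D(j) = (j-1)(D(j-1) + D(j-2)), D(0)=1, D(1)=0: D(2)=1, D(3)=2.
Total: 4 x 2.

Final answer: C(4,1) D(3) = 8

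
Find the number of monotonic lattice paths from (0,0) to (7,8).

Each path has 7 right steps and 8 up steps in some order (15 steps total).
Choose which 8 of the 15 steps are up: C(15,8).

Final answer: C(15,8) = 6435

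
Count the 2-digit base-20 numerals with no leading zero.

These are the integers in [20^1, 20^2), so the count is 20^2 - 20^1 = 19 x 20^1.

Final answer: 380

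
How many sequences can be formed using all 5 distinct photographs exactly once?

The number of ways to arrange 5 distinct objects is 5!.

Final answer: 5! = 120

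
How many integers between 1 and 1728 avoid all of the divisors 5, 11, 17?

|div by 5|=345, |div by 11|=157, |div by 17|=101.
|div by 5&11|=31, |div by 5&17|=20, |div by 11&17|=9, |div by all|=1.
By inclusion-exclusion, divisible by at least one: 345+157+101-31-20-9+1 = 544.
Not divisible by any: 1728 - 544.

Final answer: 1184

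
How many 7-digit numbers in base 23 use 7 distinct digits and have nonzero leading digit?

First digit: 22 (nonzero). Second: 22 (not first). Third: 21, etc.
Total: 22 x 22 x 21 x 20 x 19 x 18 x 17.

Final answer: 1181869920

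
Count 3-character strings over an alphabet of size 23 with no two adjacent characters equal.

Let g(n) count such strings. g(1) = 23, and each valid string of length n-1 extends in 22 ways (any symbol but the last), so g(n) = 22 g(n-1).
Total: g(3) = 23 x 22^2.

Final answer: 23 x 22^{2} = 11132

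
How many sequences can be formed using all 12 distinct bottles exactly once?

The number of ways to arrange 12 distinct objects is 12!.

Final answer: 12! = 479001600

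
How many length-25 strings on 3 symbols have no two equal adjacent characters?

First character: 3 choices. Each subsequent: 2 choices (must differ from the previous one).
Total: 3 x 2^24.

Final answer: 3 x 2^{24} = 50331648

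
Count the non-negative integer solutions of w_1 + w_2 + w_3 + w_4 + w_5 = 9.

Stars and bars with 9 stars and 4 bars:
C(9+5-1, 5-1) = C(13,4).

Final answer: C(13,4) = 715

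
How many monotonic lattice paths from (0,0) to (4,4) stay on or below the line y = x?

Total monotonic paths to (4,4): C(8,4) = 70.
By the reflection principle, paths that go above the diagonal number C(8,5) = 56.
Valid Dyck paths: 70 - 56.
(This is the Catalan number C_{4}.)

Final answer: C_{4} = 14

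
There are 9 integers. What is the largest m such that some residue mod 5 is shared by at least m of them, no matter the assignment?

There are 5 possible values for residue mod 5. With 9 integers and 5 categories, by pigeonhole: ceiling(9/5).

Final answer: 2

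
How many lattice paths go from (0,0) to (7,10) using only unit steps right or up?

Each path has 7 right steps and 10 up steps in some order (17 steps total).
Choose which 10 of the 17 steps are up: C(17,10).

Final answer: C(17,10) = 19448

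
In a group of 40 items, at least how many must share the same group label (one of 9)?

There are 9 possible values for group label (one of 9). With 40 items and 9 categories, by pigeonhole: ceiling(40/9).

Final answer: 5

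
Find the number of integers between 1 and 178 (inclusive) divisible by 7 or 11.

Multiples of 7: 25. Multiples of 11: 16. Of both (lcm=77): 2.
By inclusion-exclusion: 25 + 16 - 2.

Final answer: 39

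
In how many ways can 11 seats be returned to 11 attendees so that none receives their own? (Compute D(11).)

Use the recurrence D(n) = (n-1)(D(n-1) + D(n-2)) with D(0)=1, D(1)=0.
D(2) = 1 x (0 + 1) = 1
D(3) = 2 x (1 + 0) = 2
D(4) = 3 x (2 + 1) = 9
D(5) = 4 x (9 + 2) = 44
D(6) = 5 x (44 + 9) = 265
D(7) = 6 x (265 + 44) = 1854
D(8) = 7 x (1854 + 265) = 14833
D(9) = 8 x (14833 + 1854) = 133496
D(10) = 9 x (133496 + 14833) = 1334961
D(11) = 10 x (D(10) + D(9)) = 10 x (1334961 + 133496)

Final answer: D(11) = 14684570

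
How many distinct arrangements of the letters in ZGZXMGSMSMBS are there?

Letters (B:1, G:2, M:3, S:3, X:1, Z:2). Total letters: 12.
Permutations = 12!/(3! x 3! x 2! x 2!).

Final answer: 3326400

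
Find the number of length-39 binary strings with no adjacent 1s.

Let a(n) count valid strings. If the last bit is 0 the prefix is any valid string of length n-1; if it is 1 the string must end in 01 with a valid prefix of length n-2. So a(n) = a(n-1) + a(n-2), a(1)=2, a(2)=3.
Computing successive values: a(1)=2, a(2)=3, a(3)=5, a(4)=8, a(5)=13, a(6)=21, a(7)=34, a(8)=55, a(9)=89, a(10)=144, a(11)=233, a(12)=377, a(13)=610, a(14)=987, a(15)=1597, a(16)=2584, a(17)=4181, a(18)=6765, a(19)=10946, a(20)=17711, a(21)=28657, a(22)=46368, a(23)=75025, a(24)=121393, a(25)=196418, a(26)=317811, a(27)=514229, a(28)=832040, a(29)=1346269, a(30)=2178309, a(31)=3524578, a(32)=5702887, a(33)=9227465, a(34)=14930352, a(35)=24157817, a(36)=39088169, a(37)=63245986, a(38)=102334155, a(39)=165580141.

Final answer: 165580141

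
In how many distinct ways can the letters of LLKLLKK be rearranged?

Letters (K:3, L:4). Total letters: 7.
Permutations = 7!/(4! x 3!).

Final answer: 35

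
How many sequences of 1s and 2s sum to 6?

Let f(n) count the ways. The last step is size 1 or 2, so f(n) = f(n-1) + f(n-2) with f(1)=1, f(2)=2.
Computing successive values: f(1)=1, f(2)=2, f(3)=3, f(4)=5, f(5)=8, f(6)=13.

Final answer: 13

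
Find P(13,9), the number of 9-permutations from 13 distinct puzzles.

P(13,9) = 13!/(13-9)! = 13!/4!.

Final answer: P(13,9) = 259459200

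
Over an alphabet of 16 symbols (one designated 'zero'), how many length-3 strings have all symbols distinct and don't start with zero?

The leading digit has 15 choices (anything but zero); the next has 15 (anything but the first), then 14, and so on, one fewer each time.
Total: 15 x 15 x 14.

Final answer: 3150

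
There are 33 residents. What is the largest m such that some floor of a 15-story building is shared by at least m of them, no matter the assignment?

There are 15 possible values for floor of a 15-story building. With 33 residents and 15 categories, by pigeonhole: ceiling(33/15).

Final answer: 3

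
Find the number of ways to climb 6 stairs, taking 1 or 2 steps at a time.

Let f(n) count the ways. The last step is size 1 or 2, so f(n) = f(n-1) + f(n-2) with f(1)=1, f(2)=2.
Building up term by term: f(1)=1, f(2)=2, f(3)=3, f(4)=5, f(5)=8, f(6)=13.

Final answer: 13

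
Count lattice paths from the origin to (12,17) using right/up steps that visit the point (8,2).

Paths (0,0)->(8,2): C(10,2) = 45.
Paths (8,2)->(12,17): C(19,15) = 3876.
By multiplication principle: 45 x 3876.

Final answer: 174420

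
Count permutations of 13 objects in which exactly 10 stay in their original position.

Choose which 10 elements are fixed: C(13,10) = 286.
Derange the remaining 3 using D(j) = (j-1)(D(j-1) + D(j-2)), D(0)=1, D(1)=0: D(2)=1, D(3)=2.
Total: 286 x 2.

Final answer: C(13,10) D(3) = 572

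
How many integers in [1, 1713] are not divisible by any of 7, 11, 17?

|div by 7|=244, |div by 11|=155, |div by 17|=100.
|div by 7&11|=22, |div by 7&17|=14, |div by 11&17|=9, |div by all|=1.
By inclusion-exclusion, divisible by at least one: 244+155+100-22-14-9+1 = 455.
Not divisible by any: 1713 - 455.

Final answer: 1258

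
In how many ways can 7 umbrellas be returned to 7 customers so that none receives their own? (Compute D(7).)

Use the recurrence D(n) = (n-1)(D(n-1) + D(n-2)) with D(0)=1, D(1)=0.
D(2) = 1 x (0 + 1) = 1
D(3) = 2 x (1 + 0) = 2
D(4) = 3 x (2 + 1) = 9
D(5) = 4 x (9 + 2) = 44
D(6) = 5 x (44 + 9) = 265
D(7) = 6 x (D(6) + D(5)) = 6 x (265 + 44)

Final answer: D(7) = 1854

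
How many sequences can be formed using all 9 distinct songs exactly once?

The number of ways to arrange 9 distinct objects is 9!.

Final answer: 9! = 362880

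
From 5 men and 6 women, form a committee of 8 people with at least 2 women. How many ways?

Sum over valid woman counts:
C(6,3)C(5,5) = 20
C(6,4)C(5,4) = 75
C(6,5)C(5,3) = 60
C(6,6)C(5,2) = 10
Total: 20 + 75 + 60 + 10.

Final answer: 165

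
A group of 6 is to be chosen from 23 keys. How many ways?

C(23,6) = 23!/(6! x 17!).

Final answer: \binom{23}{6} = 100947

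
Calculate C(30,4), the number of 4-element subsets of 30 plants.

C(30,4) = 30!/(4! x 26!).

Final answer: \binom{30}{4} = 27405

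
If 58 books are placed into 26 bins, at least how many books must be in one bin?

By the pigeonhole principle: ceiling(58/26).

Final answer: 3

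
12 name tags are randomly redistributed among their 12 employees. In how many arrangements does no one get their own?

Derangements satisfy D(n) = (n-1)(D(n-1) + D(n-2)), starting from D(0)=1, D(1)=0.
D(2) = 1 x (0 + 1) = 1
D(3) = 2 x (1 + 0) = 2
D(4) = 3 x (2 + 1) = 9
D(5) = 4 x (9 + 2) = 44
D(6) = 5 x (44 + 9) = 265
D(7) = 6 x (265 + 44) = 1854
D(8) = 7 x (1854 + 265) = 14833
D(9) = 8 x (14833 + 1854) = 133496
D(10) = 9 x (133496 + 14833) = 1334961
D(11) = 10 x (1334961 + 133496) = 14684570
D(12) = 11 x (D(11) + D(10)) = 11 x (14684570 + 1334961)

Final answer: D(12) = 176214841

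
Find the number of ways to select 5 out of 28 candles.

C(28,5) = 28!/(5! x 23!).

Final answer: \binom{28}{5} = 98280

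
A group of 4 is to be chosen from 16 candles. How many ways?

C(16,4) = 16!/(4! x (16-4)!).

Final answer: C(16,4) = 1820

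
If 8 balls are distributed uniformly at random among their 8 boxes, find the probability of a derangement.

D(n) = (n-1)(D(n-1) + D(n-2)), D(0)=1, D(1)=0.
Building up: D(2)=1, D(3)=2, D(4)=9, D(5)=44, D(6)=265, D(7)=1854, D(8)=14833.
Total arrangements: 8! = 40320.
Probability = D(8)/8! = 2119/5760.

Final answer: D(8)/8! = 14833/40320 = 0.367882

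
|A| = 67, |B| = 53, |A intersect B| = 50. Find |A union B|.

|A union B| = |A| + |B| - |A intersect B| = 67 + 53 - 50.

Final answer: 70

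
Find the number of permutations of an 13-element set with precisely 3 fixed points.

Choose which 3 elements are fixed: C(13,3) = 286.
Derange the remaining 10 using D(j) = (j-1)(D(j-1) + D(j-2)), D(0)=1, D(1)=0: D(2)=1, D(3)=2, D(4)=9, D(5)=44, D(6)=265, D(7)=1854, D(8)=14833, D(9)=133496, D(10)=1334961.
Total: 286 x 1334961.

Final answer: C(13,3) D(10) = 381798846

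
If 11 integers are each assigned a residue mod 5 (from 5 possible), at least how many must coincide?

There are 5 possible values for residue mod 5. With 11 integers and 5 categories, by pigeonhole: ceiling(11/5).

Final answer: 3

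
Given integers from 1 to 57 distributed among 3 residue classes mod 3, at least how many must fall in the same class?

By pigeonhole with 57 objects and 3 categories: ceiling(57/3).

Final answer: 19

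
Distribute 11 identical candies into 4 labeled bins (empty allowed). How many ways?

Stars and bars: C(n+k-1, k-1) = C(14,3).

Final answer: C(14,3) = 364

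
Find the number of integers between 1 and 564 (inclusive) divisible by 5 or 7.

Multiples of 5: 112. Multiples of 7: 80. Of both (lcm=35): 16.
By inclusion-exclusion: 112 + 80 - 16.

Final answer: 176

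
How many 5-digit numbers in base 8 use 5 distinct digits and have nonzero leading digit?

First digit: 7 (nonzero). Second: 7 (not first). Third: 6, etc.
Total: 7 x 7 x 6 x 5 x 4.

Final answer: 5880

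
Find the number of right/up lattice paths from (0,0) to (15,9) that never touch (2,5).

Total paths to (15,9): C(24,9) = 1307504.
Paths through (2,5): C(7,5) x C(17,4) = 49980.
Avoiding (2,5): 1307504 - 49980.

Final answer: 1257524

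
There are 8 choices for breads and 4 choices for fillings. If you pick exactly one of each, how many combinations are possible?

By the multiplication principle: 8 x 4.

Final answer: 32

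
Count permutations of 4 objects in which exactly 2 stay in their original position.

Choose which 2 elements are fixed: C(4,2) = 6.
Derange the remaining 2 using D(j) = (j-1)(D(j-1) + D(j-2)), D(0)=1, D(1)=0: D(2)=1.
Total: 6 x 1.

Final answer: C(4,2) D(2) = 6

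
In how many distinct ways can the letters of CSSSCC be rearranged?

Letters (C:3, S:3). Total letters: 6.
Permutations = 6!/(3! x 3!).

Final answer: 20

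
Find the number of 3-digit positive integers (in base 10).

First digit: 9 choices (1-9). Each of the remaining 2 digits: 10 choices.
Total: 9 x 10^2.

Final answer: 900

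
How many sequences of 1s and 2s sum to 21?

Let f(n) count the ways. The last step is size 1 or 2, so f(n) = f(n-1) + f(n-2) with f(1)=1, f(2)=2.
Computing successive values: f(1)=1, f(2)=2, f(3)=3, f(4)=5, f(5)=8, f(6)=13, f(7)=21, f(8)=34, f(9)=55, f(10)=89, f(11)=144, f(12)=233, f(13)=377, f(14)=610, f(15)=987, f(16)=1597, f(17)=2584, f(18)=4181, f(19)=6765, f(20)=10946, f(21)=17711.

Final answer: 17711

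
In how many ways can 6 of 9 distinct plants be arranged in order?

P(9,6) = 9!/(9-6)! = 9!/3!.

Final answer: P(9,6) = 60480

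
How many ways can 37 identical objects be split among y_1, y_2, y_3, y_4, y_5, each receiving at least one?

Substitute y'_i = y_i - 1 (so y'_i >= 0). Then sum y'_i = 37 - 5 = 32.
Stars and bars: C(32+5-1, 5-1) = C(36,4).

Final answer: C(36,4) = 58905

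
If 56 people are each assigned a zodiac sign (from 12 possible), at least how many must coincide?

There are 12 possible values for zodiac sign. With 56 people and 12 categories, by pigeonhole: ceiling(56/12).

Final answer: 5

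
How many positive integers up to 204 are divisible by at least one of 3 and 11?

Multiples of 3: 68. Multiples of 11: 18. Of both (lcm=33): 6.
By inclusion-exclusion: 68 + 18 - 6.

Final answer: 80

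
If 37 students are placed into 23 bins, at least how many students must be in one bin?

By the pigeonhole principle: ceiling(37/23).

Final answer: 2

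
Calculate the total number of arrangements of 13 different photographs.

The number of ways to arrange 13 distinct objects is 13!.

Final answer: 13! = 6227020800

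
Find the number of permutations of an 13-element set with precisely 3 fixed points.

Choose which 3 elements are fixed: C(13,3) = 286.
Derange the remaining 10 using D(j) = (j-1)(D(j-1) + D(j-2)), D(0)=1, D(1)=0: D(2)=1, D(3)=2, D(4)=9, D(5)=44, D(6)=265, D(7)=1854, D(8)=14833, D(9)=133496, D(10)=1334961.
Total: 286 x 1334961.

Final answer: C(13,3) D(10) = 381798846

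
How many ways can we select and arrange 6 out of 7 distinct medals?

P(7,6) = 7!/(7-6)! = 7!/1!.

Final answer: P(7,6) = 5040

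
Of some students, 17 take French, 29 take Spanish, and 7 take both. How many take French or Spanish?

|A union B| = |A| + |B| - |A intersect B| = 17 + 29 - 7.

Final answer: 39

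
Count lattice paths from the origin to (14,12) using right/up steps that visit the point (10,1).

Paths (0,0)->(10,1): C(11,1) = 11.
Paths (10,1)->(14,12): C(15,11) = 1365.
By multiplication principle: 11 x 1365.

Final answer: 15015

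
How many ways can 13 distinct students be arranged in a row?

The number of ways to arrange 13 distinct objects is 13!.

Final answer: 13! = 6227020800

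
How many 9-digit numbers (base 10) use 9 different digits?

First digit: 9 (not 0). Second: 9 (not first). Third: 8, etc.
Total: 9 x 9 x 8 x 7 x 6 x 5 x 4 x 3 x 2.

Final answer: 3265920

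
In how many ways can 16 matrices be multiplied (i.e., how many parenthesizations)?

The structures are counted by the Catalan number C_n. Here n = 16 - 1 = 15.
C_n = C(2n,n) - C(2n,n+1), so C_{15} = C(30,15) - C(30,16) = 155117520 - 145422675.

Final answer: C_{15} = 9694845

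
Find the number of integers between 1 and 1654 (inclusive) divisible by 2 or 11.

Multiples of 2: 827. Multiples of 11: 150. Of both (lcm=22): 75.
By inclusion-exclusion: 827 + 150 - 75.

Final answer: 902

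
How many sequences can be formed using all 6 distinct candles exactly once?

The number of ways to arrange 6 distinct objects is 6!.

Final answer: 6! = 720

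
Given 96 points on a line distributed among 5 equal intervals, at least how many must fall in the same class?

By pigeonhole with 96 objects and 5 categories: ceiling(96/5).

Final answer: 20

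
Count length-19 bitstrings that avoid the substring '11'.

Let a(n) count valid strings. If the last bit is 0 the prefix is any valid string of length n-1; if it is 1 the string must end in 01 with a valid prefix of length n-2. So a(n) = a(n-1) + a(n-2), a(1)=2, a(2)=3.
Iterating the recurrence: a(1)=2, a(2)=3, a(3)=5, a(4)=8, a(5)=13, a(6)=21, a(7)=34, a(8)=55, a(9)=89, a(10)=144, a(11)=233, a(12)=377, a(13)=610, a(14)=987, a(15)=1597, a(16)=2584, a(17)=4181, a(18)=6765, a(19)=10946.

Final answer: 10946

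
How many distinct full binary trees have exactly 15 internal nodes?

This is counted by the nth Catalan number C_n. Here n = 15.
C_n = C(2n,n) - C(2n,n+1), so C_{15} = C(30,15) - C(30,16) = 155117520 - 145422675.

Final answer: C_{15} = 9694845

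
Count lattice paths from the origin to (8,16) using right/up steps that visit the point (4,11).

Paths (0,0)->(4,11): C(15,11) = 1365.
Paths (4,11)->(8,16): C(9,5) = 126.
By multiplication principle: 1365 x 126.

Final answer: 171990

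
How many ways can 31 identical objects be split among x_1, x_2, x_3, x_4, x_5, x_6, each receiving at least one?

Substitute x'_i = x_i - 1 (so x'_i >= 0). Then sum x'_i = 31 - 6 = 25.
Stars and bars: C(25+6-1, 6-1) = C(30,5).

Final answer: C(30,5) = 142506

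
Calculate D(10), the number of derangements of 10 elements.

D(n) = (n-1)(D(n-1) + D(n-2)), D(0)=1, D(1)=0.
Building up: D(2)=1, D(3)=2, D(4)=9, D(5)=44, D(6)=265, D(7)=1854, D(8)=14833, D(9)=133496.
D(10) = 9 x (D(9) + D(8)) = 9 x (133496 + 14833).

Final answer: D(10) = 1334961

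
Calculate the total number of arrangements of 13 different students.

The number of ways to arrange 13 distinct objects is 13!.

Final answer: 13! = 6227020800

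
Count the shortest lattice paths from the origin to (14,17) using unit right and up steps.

Each path has 14 right steps and 17 up steps in some order (31 steps total).
Choose which 17 of the 31 steps are up: C(31,17).

Final answer: C(31,17) = 265182525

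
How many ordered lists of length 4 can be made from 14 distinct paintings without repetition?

P(14,4) = 14!/(14-4)! = 14!/10!.

Final answer: P(14,4) = 24024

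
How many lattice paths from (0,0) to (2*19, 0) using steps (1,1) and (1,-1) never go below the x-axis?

Total monotonic paths to (19,19): C(38,19) = 35345263800.
By the reflection principle, paths that go above the diagonal number C(38,20) = 33578000610.
Valid Dyck paths: 35345263800 - 33578000610.
(This is the Catalan number C_{19}.)

Final answer: C_{19} = 1767263190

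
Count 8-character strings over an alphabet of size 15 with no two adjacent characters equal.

First character: 15 choices. Each subsequent: 14 choices (must differ from the previous one).
Total: 15 x 14^7.

Final answer: 15 x 14^{7} = 1581202560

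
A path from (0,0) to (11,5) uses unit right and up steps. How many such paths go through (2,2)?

Paths (0,0)->(2,2): C(4,2) = 6.
Paths (2,2)->(11,5): C(12,3) = 220.
By multiplication principle: 6 x 220.

Final answer: 1320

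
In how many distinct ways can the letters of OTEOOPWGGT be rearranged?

Letters (E:1, G:2, O:3, P:1, T:2, W:1). Total letters: 10.
Permutations = 10!/(3! x 2! x 2!).

Final answer: 151200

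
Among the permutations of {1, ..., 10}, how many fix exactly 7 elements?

Choose which 7 elements are fixed: C(10,7) = 120.
Derange the remaining 3 using D(j) = (j-1)(D(j-1) + D(j-2)), D(0)=1, D(1)=0: D(2)=1, D(3)=2.
Total: 120 x 2.

Final answer: C(10,7) D(3) = 240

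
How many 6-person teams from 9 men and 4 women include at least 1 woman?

Sum over valid woman counts:
C(4,1)C(9,5) = 504
C(4,2)C(9,4) = 756
C(4,3)C(9,3) = 336
C(4,4)C(9,2) = 36
Total: 504 + 756 + 336 + 36.

Final answer: 1632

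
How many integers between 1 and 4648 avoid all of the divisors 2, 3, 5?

|div by 2|=2324, |div by 3|=1549, |div by 5|=929.
|div by 2&3|=774, |div by 2&5|=464, |div by 3&5|=309, |div by all|=154.
By inclusion-exclusion, divisible by at least one: 2324+1549+929-774-464-309+154 = 3409.
Not divisible by any: 4648 - 3409.

Final answer: 1239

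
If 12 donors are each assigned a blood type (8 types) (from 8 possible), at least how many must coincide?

There are 8 possible values for blood type (8 types). With 12 donors and 8 categories, by pigeonhole: ceiling(12/8).

Final answer: 2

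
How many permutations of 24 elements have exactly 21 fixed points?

Choose which 21 elements are fixed: C(24,21) = 2024.
Derange the remaining 3 using D(j) = (j-1)(D(j-1) + D(j-2)), D(0)=1, D(1)=0: D(2)=1, D(3)=2.
Total: 2024 x 2.

Final answer: C(24,21) D(3) = 4048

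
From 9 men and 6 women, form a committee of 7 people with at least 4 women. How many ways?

Sum over valid woman counts:
C(6,4)C(9,3) = 1260
C(6,5)C(9,2) = 216
C(6,6)C(9,1) = 9
Total: 1260 + 216 + 9.

Final answer: 1485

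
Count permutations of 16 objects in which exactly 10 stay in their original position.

Choose which 10 elements are fixed: C(16,10) = 8008.
Derange the remaining 6 using D(j) = (j-1)(D(j-1) + D(j-2)), D(0)=1, D(1)=0: D(2)=1, D(3)=2, D(4)=9, D(5)=44, D(6)=265.
Total: 8008 x 265.

Final answer: C(16,10) D(6) = 2122120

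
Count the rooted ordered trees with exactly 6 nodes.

This is counted by the nth Catalan number C_n. Here n = 6 - 1 = 5.
Using C_0 = 1 and C_(k+1) = C_k x 2(2k+1)/(k+2), build up term by term: C_1=1, C_2=2, C_3=5, C_4=14, C_5=42.

Final answer: C_{5} = 42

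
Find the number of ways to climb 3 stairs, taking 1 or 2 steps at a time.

Let f(n) count the ways. The last step is size 1 or 2, so f(n) = f(n-1) + f(n-2) with f(1)=1, f(2)=2.
Building up term by term: f(1)=1, f(2)=2, f(3)=3.

Final answer: 3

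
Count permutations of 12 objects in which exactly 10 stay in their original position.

Choose which 10 elements are fixed: C(12,10) = 66.
Derange the remaining 2 using D(j) = (j-1)(D(j-1) + D(j-2)), D(0)=1, D(1)=0: D(2)=1.
Total: 66 x 1.

Final answer: C(12,10) D(2) = 66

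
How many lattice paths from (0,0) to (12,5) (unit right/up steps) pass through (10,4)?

Paths (0,0)->(10,4): C(14,4) = 1001.
Paths (10,4)->(12,5): C(3,1) = 3.
By multiplication principle: 1001 x 3.

Final answer: 3003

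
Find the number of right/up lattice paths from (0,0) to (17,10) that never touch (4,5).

Total paths to (17,10): C(27,10) = 8436285.
Paths through (4,5): C(9,5) x C(18,5) = 1079568.
Avoiding (4,5): 8436285 - 1079568.

Final answer: 7356717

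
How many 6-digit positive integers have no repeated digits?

First digit: 9 (not 0). Second: 9 (not first). Third: 8, etc.
Total: 9 x 9 x 8 x 7 x 6 x 5.

Final answer: 136080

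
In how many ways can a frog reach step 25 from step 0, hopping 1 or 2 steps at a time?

Let f(n) count the ways. The last step is size 1 or 2, so f(n) = f(n-1) + f(n-2) with f(1)=1, f(2)=2.
Iterating the recurrence: f(1)=1, f(2)=2, f(3)=3, f(4)=5, f(5)=8, f(6)=13, f(7)=21, f(8)=34, f(9)=55, f(10)=89, f(11)=144, f(12)=233, f(13)=377, f(14)=610, f(15)=987, f(16)=1597, f(17)=2584, f(18)=4181, f(19)=6765, f(20)=10946, f(21)=17711, f(22)=28657, f(23)=46368, f(24)=75025, f(25)=121393.

Final answer: 121393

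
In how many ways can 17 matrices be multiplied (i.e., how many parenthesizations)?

The structures are counted by the Catalan number C_n. Here n = 17 - 1 = 16.
C_n = C(2n,n)/(n+1), so C_{16} = C(32,16)/17 = 601080390/17.

Final answer: C_{16} = 35357670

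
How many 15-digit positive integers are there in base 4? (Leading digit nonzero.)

Leading digit: 3 options (nonzero). Other 14 digit(s): 4 options each.
Total: 3 x 4^14.

Final answer: 805306368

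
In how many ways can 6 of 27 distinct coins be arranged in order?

P(27,6) = 27!/(27-6)! = 27!/21!.

Final answer: P(27,6) = 213127200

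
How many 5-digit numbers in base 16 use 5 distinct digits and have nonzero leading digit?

First digit: 15 (nonzero). Second: 15 (not first). Third: 14, etc.
Total: 15 x 15 x 14 x 13 x 12.

Final answer: 491400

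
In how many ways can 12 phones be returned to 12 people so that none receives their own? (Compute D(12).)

D(n) = (n-1)(D(n-1) + D(n-2)), D(0)=1, D(1)=0.
D(2) = 1 x (0 + 1) = 1
D(3) = 2 x (1 + 0) = 2
D(4) = 3 x (2 + 1) = 9
D(5) = 4 x (9 + 2) = 44
D(6) = 5 x (44 + 9) = 265
D(7) = 6 x (265 + 44) = 1854
D(8) = 7 x (1854 + 265) = 14833
D(9) = 8 x (14833 + 1854) = 133496
D(10) = 9 x (133496 + 14833) = 1334961
D(11) = 10 x (1334961 + 133496) = 14684570
D(12) = 11 x (D(11) + D(10)) = 11 x (14684570 + 1334961)

Final answer: D(12) = 176214841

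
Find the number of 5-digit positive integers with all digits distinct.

First digit: 9 (not 0). Second: 9 (not first). Third: 8, etc.
Total: 9 x 9 x 8 x 7 x 6.

Final answer: 27216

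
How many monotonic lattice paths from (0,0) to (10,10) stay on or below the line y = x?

Total monotonic paths to (10,10): C(20,10) = 184756.
By the reflection principle, paths that go above the diagonal number C(20,11) = 167960.
Valid Dyck paths: 184756 - 167960.
(These counts are the Catalan numbers.)

Final answer: C_{10} = 16796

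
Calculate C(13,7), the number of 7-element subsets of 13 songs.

C(13,7) = 13!/(7! x 6!).

Final answer: \binom{13}{7} = 1716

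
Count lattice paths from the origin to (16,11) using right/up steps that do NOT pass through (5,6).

Total paths to (16,11): C(27,11) = 13037895.
Paths through (5,6): C(11,6) x C(16,5) = 2018016.
Avoiding (5,6): 13037895 - 2018016.

Final answer: 11019879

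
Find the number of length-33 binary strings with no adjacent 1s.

A valid string ends in 0 (append to any length-(n-1) valid string) or in 01 (append to any length-(n-2) valid string), so a(n) = a(n-1) + a(n-2) with a(1)=2, a(2)=3.
Computing successive values: a(1)=2, a(2)=3, a(3)=5, a(4)=8, a(5)=13, a(6)=21, a(7)=34, a(8)=55, a(9)=89, a(10)=144, a(11)=233, a(12)=377, a(13)=610, a(14)=987, a(15)=1597, a(16)=2584, a(17)=4181, a(18)=6765, a(19)=10946, a(20)=17711, a(21)=28657, a(22)=46368, a(23)=75025, a(24)=121393, a(25)=196418, a(26)=317811, a(27)=514229, a(28)=832040, a(29)=1346269, a(30)=2178309, a(31)=3524578, a(32)=5702887, a(33)=9227465.

Final answer: 9227465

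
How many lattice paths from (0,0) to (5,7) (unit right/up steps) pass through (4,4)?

Paths (0,0)->(4,4): C(8,4) = 70.
Paths (4,4)->(5,7): C(4,3) = 4.
By multiplication principle: 70 x 4.

Final answer: 280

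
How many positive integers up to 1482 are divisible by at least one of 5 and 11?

Multiples of 5: 296. Multiples of 11: 134. Of both (lcm=55): 26.
By inclusion-exclusion: 296 + 134 - 26.

Final answer: 404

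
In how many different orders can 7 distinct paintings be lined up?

The number of ways to arrange 7 distinct objects is 7!.

Final answer: 7! = 5040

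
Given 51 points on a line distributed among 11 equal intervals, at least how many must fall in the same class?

By pigeonhole with 51 objects and 11 categories: ceiling(51/11).

Final answer: 5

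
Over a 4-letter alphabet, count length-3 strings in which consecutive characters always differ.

Let g(n) count such strings. g(1) = 4, and each valid string of length n-1 extends in 3 ways (any symbol but the last), so g(n) = 3 g(n-1).
Total: g(3) = 4 x 3^2.

Final answer: 4 x 3^{2} = 36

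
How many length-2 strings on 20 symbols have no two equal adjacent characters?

First character: 20 choices. Each subsequent: 19 choices (must differ from the previous one).
Total: 20 x 19^1.

Final answer: 20 x 19^{1} = 380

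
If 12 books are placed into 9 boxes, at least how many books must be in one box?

By the pigeonhole principle: ceiling(12/9).

Final answer: 2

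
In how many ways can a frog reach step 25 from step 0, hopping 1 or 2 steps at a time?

Let f(n) count the ways. The last step is size 1 or 2, so f(n) = f(n-1) + f(n-2) with f(1)=1, f(2)=2.
Building up term by term: f(1)=1, f(2)=2, f(3)=3, f(4)=5, f(5)=8, f(6)=13, f(7)=21, f(8)=34, f(9)=55, f(10)=89, f(11)=144, f(12)=233, f(13)=377, f(14)=610, f(15)=987, f(16)=1597, f(17)=2584, f(18)=4181, f(19)=6765, f(20)=10946, f(21)=17711, f(22)=28657, f(23)=46368, f(24)=75025, f(25)=121393.

Final answer: 121393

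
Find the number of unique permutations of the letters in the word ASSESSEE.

Letters (A:1, E:3, S:4). Total letters: 8.
Permutations = 8!/(4! x 3!).

Final answer: 280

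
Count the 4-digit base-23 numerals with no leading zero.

Leading digit: 22 options (nonzero). Other 3 digit(s): 23 options each.
Total: 22 x 23^3.

Final answer: 267674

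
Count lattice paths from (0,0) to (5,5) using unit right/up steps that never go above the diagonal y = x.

Total monotonic paths to (5,5): C(10,5) = 252.
Reflecting each bad path at its first crossing gives a bijection with paths to (4,6): C(10,6) = 210.
Valid Dyck paths: 252 - 210.
(These counts are the Catalan numbers.)

Final answer: C_{5} = 42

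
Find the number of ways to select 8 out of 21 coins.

C(21,8) = 21!/(8! x (21-8)!).

Final answer: C(21,8) = 203490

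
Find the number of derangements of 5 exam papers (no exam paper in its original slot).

Derangements satisfy D(n) = (n-1)(D(n-1) + D(n-2)), starting from D(0)=1, D(1)=0.
D(2) = 1 x (0 + 1) = 1
D(3) = 2 x (1 + 0) = 2
D(4) = 3 x (2 + 1) = 9
D(5) = 4 x (D(4) + D(3)) = 4 x (9 + 2)

Final answer: D(5) = 44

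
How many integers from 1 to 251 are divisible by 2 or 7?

Multiples of 2: 125. Multiples of 7: 35. Of both (lcm=14): 17.
By inclusion-exclusion: 125 + 35 - 17.

Final answer: 143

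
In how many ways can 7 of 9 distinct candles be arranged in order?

P(9,7) = 9!/(9-7)! = 9!/2!.

Final answer: P(9,7) = 181440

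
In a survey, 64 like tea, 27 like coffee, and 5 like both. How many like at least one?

|A union B| = |A| + |B| - |A intersect B| = 64 + 27 - 5.

Final answer: 86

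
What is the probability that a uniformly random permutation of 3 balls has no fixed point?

D(n) = (n-1)(D(n-1) + D(n-2)), D(0)=1, D(1)=0.
Building up: D(2)=1, D(3)=2.
Total arrangements: 3! = 6.
Probability = D(3)/3! = 1/3.

Final answer: D(3)/3! = 2/6 = 0.333333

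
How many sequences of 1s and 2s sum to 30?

Let f(n) count the ways. The last step is size 1 or 2, so f(n) = f(n-1) + f(n-2) with f(1)=1, f(2)=2.
Computing successive values: f(1)=1, f(2)=2, f(3)=3, f(4)=5, f(5)=8, f(6)=13, f(7)=21, f(8)=34, f(9)=55, f(10)=89, f(11)=144, f(12)=233, f(13)=377, f(14)=610, f(15)=987, f(16)=1597, f(17)=2584, f(18)=4181, f(19)=6765, f(20)=10946, f(21)=17711, f(22)=28657, f(23)=46368, f(24)=75025, f(25)=121393, f(26)=196418, f(27)=317811, f(28)=514229, f(29)=832040, f(30)=1346269.

Final answer: 1346269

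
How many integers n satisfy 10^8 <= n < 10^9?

First digit: 9 choices (1-9). Each of the remaining 8 digits: 10 choices.
Total: 9 x 10^8.

Final answer: 900000000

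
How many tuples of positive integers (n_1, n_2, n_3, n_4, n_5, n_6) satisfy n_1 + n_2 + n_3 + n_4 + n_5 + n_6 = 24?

Substitute n'_i = n_i - 1 (so n'_i >= 0). Then sum n'_i = 24 - 6 = 18.
Stars and bars: C(18+6-1, 6-1) = C(23,5).

Final answer: C(23,5) = 33649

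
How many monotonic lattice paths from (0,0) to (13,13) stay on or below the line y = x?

Total monotonic paths to (13,13): C(26,13) = 10400600.
A path is bad iff it touches y = x + 1; reflecting its initial segment maps bad paths bijectively onto all paths to (12,14), of which there are C(26,14) = 9657700.
Valid Dyck paths: 10400600 - 9657700.
(These counts are the Catalan numbers.)

Final answer: C_{13} = 742900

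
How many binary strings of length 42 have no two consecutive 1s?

Let a(n) count valid strings. If the last bit is 0 the prefix is any valid string of length n-1; if it is 1 the string must end in 01 with a valid prefix of length n-2. So a(n) = a(n-1) + a(n-2), a(1)=2, a(2)=3.
Iterating the recurrence: a(1)=2, a(2)=3, a(3)=5, a(4)=8, a(5)=13, a(6)=21, a(7)=34, a(8)=55, a(9)=89, a(10)=144, a(11)=233, a(12)=377, a(13)=610, a(14)=987, a(15)=1597, a(16)=2584, a(17)=4181, a(18)=6765, a(19)=10946, a(20)=17711, a(21)=28657, a(22)=46368, a(23)=75025, a(24)=121393, a(25)=196418, a(26)=317811, a(27)=514229, a(28)=832040, a(29)=1346269, a(30)=2178309, a(31)=3524578, a(32)=5702887, a(33)=9227465, a(34)=14930352, a(35)=24157817, a(36)=39088169, a(37)=63245986, a(38)=102334155, a(39)=165580141, a(40)=267914296, a(41)=433494437, a(42)=701408733.

Final answer: 701408733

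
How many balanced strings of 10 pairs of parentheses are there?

This is counted by the nth Catalan number C_n. Here n = 10 (pairs).
C_n = (2n)!/(n!(n+1)!), so C_{10} = 20!/(10! x 11!) = C(20,10)/11 = 184756/11.

Final answer: C_{10} = 16796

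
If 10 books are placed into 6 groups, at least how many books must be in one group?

By the pigeonhole principle: ceiling(10/6).

Final answer: 2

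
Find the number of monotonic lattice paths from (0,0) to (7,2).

Each path has 7 right steps and 2 up steps in some order (9 steps total).
Choose which 2 of the 9 steps are up: C(9,2).

Final answer: C(9,2) = 36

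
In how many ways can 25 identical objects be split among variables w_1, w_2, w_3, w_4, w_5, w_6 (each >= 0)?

Stars and bars with 25 stars and 5 bars:
C(25+6-1, 6-1) = C(30,5).

Final answer: C(30,5) = 142506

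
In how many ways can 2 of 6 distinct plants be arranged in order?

P(6,2) = 6!/(6-2)! = 6!/4!.

Final answer: P(6,2) = 30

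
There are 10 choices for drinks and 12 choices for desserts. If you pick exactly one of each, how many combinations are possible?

By the multiplication principle: 10 x 12.

Final answer: 120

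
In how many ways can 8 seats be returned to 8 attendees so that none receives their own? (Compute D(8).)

D(n) = (n-1)(D(n-1) + D(n-2)), D(0)=1, D(1)=0.
D(2) = 1 x (0 + 1) = 1
D(3) = 2 x (1 + 0) = 2
D(4) = 3 x (2 + 1) = 9
D(5) = 4 x (9 + 2) = 44
D(6) = 5 x (44 + 9) = 265
D(7) = 6 x (265 + 44) = 1854
D(8) = 7 x (D(7) + D(6)) = 7 x (1854 + 265)

Final answer: D(8) = 14833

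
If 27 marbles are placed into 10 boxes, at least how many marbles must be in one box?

By the pigeonhole principle: ceiling(27/10).

Final answer: 3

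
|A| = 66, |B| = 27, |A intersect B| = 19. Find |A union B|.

|A union B| = |A| + |B| - |A intersect B| = 66 + 27 - 19.

Final answer: 74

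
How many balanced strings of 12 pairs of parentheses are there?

The structures are counted by the Catalan number C_n. Here n = 12 (pairs).
C_n = C(2n,n) - C(2n,n+1), so C_{12} = C(24,12) - C(24,13) = 2704156 - 2496144.

Final answer: C_{12} = 208012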